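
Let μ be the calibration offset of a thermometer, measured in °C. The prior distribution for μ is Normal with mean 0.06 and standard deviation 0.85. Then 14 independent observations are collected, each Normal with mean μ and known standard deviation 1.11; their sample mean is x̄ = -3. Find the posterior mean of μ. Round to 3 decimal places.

With known σ, the Normal prior is conjugate. Weight on the data is w = (n/σ²)/(n/σ² + 1/τ₀²) = 11.3627/(11.3627+1.38408) = 0.89142.
Posterior mean = w·x̄ + (1−w)·μ₀ = 0.89142·-3 + 0.10858·0.06 = -2.668.

Posterior mean ≈ -2.668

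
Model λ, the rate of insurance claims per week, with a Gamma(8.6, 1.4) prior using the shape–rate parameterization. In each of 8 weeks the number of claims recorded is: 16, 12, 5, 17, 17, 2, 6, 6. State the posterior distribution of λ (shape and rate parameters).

The Poisson likelihood adds the total count to the shape and the number of exposure periods to the rate. Here ∑xᵢ = 81 and n = 8, so shape 8.6→89.6 and rate 1.4→9.4.

Posterior: Gamma(shape=89.6, rate=9.4)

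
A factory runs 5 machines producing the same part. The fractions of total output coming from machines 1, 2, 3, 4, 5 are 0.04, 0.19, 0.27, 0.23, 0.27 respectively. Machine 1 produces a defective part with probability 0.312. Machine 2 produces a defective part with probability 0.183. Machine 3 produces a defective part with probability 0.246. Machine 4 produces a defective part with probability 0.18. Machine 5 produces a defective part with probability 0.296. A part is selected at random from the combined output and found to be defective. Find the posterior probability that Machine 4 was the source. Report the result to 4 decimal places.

Tabulate prior·likelihood by source: [1] prior 0.04, lik 0.312, product 0.01248; [2] prior 0.19, lik 0.183, product 0.03477; [3] prior 0.27, lik 0.246, product 0.06642; [4] prior 0.23, lik 0.18, product 0.04140; [5] prior 0.27, lik 0.296, product 0.07992.
Normalizing constant = 0.23499; the posterior for Machine 4 is its product over the sum, 0.04140/0.23499 = 0.1762.

Posterior probability ≈ 0.1762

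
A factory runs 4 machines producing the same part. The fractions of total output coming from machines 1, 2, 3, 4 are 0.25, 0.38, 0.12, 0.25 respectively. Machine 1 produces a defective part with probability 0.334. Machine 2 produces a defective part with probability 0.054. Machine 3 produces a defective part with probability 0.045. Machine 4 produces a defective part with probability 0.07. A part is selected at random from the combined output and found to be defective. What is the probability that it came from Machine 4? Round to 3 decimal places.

Posterior probability ≈ 0.138

Tabulate prior·likelihood by source: [1] prior 0.25, lik 0.334, product 0.08350; [2] prior 0.38, lik 0.054, product 0.02052; [3] prior 0.12, lik 0.045, product 0.005400; [4] prior 0.25, lik 0.07, product 0.01750.
Normalizing constant = 0.12692; the posterior for Machine 4 is its product over the sum, 0.01750/0.12692 = 0.138.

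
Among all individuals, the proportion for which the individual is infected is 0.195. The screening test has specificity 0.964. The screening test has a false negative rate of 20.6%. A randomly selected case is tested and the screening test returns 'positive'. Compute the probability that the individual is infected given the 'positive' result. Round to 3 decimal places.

Write H for 'the individual is infected'. Prior odds H:¬H = 0.195/0.805 = 0.24224. For the 'positive' outcome, the likelihood ratio is 0.794/0.036 = 22.056.
Posterior odds = 0.24224 × 22.056 = 5.3427, so P(H|E) = 5.3427/(1+5.3427) = 0.842.

P(H | E) ≈ 0.842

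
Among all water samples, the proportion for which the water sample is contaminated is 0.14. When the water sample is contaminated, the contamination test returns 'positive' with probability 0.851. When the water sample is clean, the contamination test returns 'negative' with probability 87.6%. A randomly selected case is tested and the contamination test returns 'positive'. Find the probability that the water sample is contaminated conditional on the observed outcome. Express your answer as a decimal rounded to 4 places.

Let H be the event that the water sample is contaminated. P(H) = 0.14, so P(¬H) = 0.86. With E the 'positive' result, P(E|H) = 0.851 and P(E|¬H) = 0.124.
P(E) = 0.851·0.14 + 0.124·0.86 = 0.11914 + 0.10664 = 0.22578.
By Bayes' theorem, P(H|E) = 0.11914 / 0.22578 = 0.5277.

P(H | E) ≈ 0.5277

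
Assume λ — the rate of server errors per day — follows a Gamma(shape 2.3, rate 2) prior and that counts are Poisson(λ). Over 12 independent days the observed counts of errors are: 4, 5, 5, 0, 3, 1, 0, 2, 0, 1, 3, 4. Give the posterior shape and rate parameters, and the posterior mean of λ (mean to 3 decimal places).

Posterior: Gamma(shape=30.3, rate=14); mean ≈ 2.164

Total count ∑xᵢ = 28 over n = 12 days.
Gamma is conjugate to the Poisson likelihood: posterior is Gamma(shape = 2.3+28 = 30.3, rate = 2+12 = 14).
E[λ | data] = 30.3/14 = 2.164.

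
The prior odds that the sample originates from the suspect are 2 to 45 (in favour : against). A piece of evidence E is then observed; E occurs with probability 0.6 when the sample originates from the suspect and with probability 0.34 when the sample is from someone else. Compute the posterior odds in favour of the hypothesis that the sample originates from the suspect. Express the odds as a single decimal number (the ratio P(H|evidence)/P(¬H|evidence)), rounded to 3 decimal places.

Prior odds = 2/45 = 0.044444.
Likelihood ratio for E = 0.6/0.34 = 1.7647.
Posterior odds = prior odds × LR = 0.078431.

Posterior odds ≈ 0.078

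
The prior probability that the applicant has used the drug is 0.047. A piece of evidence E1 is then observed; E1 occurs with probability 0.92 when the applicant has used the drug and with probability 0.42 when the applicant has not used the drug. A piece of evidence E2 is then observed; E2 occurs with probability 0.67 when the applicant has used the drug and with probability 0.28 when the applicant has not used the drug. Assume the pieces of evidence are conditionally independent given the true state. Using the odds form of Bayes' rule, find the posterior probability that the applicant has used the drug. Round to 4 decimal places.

Posterior probability ≈ 0.2054

Prior odds = 0.047/(1−0.047) = 0.049318.
Likelihood ratio for E1 = 0.92/0.42 = 2.1905.
Likelihood ratio for E2 = 0.67/0.28 = 2.3929.
Posterior odds = prior odds × LR₁ × LR₂ = 0.25850.
Posterior probability = odds/(1+odds) = 0.25850/1.2585 = 0.2054.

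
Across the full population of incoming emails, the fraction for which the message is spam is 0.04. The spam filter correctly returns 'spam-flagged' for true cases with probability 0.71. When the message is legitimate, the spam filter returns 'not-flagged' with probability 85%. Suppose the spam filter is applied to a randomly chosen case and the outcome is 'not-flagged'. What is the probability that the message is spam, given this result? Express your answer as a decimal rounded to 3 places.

Write H for 'the message is spam'. Prior odds H:¬H = 0.04/0.96 = 0.041667. For the 'not-flagged' outcome, the likelihood ratio is 0.29/0.85 = 0.34118.
Posterior odds = 0.041667 × 0.34118 = 0.014216, so P(H|E) = 0.014216/(1+0.014216) = 0.014.

P(H | E) ≈ 0.014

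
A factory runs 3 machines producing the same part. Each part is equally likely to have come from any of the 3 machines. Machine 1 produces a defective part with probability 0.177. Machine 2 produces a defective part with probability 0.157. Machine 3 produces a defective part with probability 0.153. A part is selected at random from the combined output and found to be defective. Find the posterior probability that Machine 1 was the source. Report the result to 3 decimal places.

P(defective|M1) = 0.177; P(defective|M2) = 0.157; P(defective|M3) = 0.153.
Prior × likelihood for each source: 0.333333·0.177=0.05900, 0.333333·0.157=0.05233, 0.333333·0.153=0.05100. Summing gives P(defective) = 0.16233.
P(Machine 1 | defective) = 0.05900 / 0.16233 = 0.363.

Posterior probability ≈ 0.363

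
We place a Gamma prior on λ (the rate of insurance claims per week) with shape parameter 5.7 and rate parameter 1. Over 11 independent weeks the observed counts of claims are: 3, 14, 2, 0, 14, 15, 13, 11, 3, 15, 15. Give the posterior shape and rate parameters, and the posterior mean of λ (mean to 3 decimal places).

The Poisson likelihood adds the total count to the shape and the number of exposure periods to the rate. Here ∑xᵢ = 105 and n = 11, so shape 5.7→110.7 and rate 1→12.
Posterior mean = shape/rate = 110.7/12 = 9.225.

Posterior: Gamma(shape=110.7, rate=12); mean ≈ 9.225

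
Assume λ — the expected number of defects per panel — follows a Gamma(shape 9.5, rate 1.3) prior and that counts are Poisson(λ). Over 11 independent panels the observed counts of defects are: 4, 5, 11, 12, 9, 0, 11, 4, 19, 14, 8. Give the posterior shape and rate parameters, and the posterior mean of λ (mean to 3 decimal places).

Posterior: Gamma(shape=106.5, rate=12.3); mean ≈ 8.659

Total count ∑xᵢ = 97 over n = 11 panels.
Gamma is conjugate to the Poisson likelihood: posterior is Gamma(shape = 9.5+97 = 106.5, rate = 1.3+11 = 12.3).
Posterior mean = shape/rate = 106.5/12.3 = 8.659.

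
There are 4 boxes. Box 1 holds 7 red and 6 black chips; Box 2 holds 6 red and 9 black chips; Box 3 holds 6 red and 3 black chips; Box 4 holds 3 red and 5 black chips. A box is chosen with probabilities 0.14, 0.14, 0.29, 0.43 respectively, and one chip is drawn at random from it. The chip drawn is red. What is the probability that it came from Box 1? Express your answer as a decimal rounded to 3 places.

Posterior probability ≈ 0.155

P(red|Box 1) = 0.5385; P(red|Box 2) = 0.4; P(red|Box 3) = 0.6667; P(red|Box 4) = 0.375.
Prior × likelihood for each source: 0.14·0.5385=0.07538, 0.14·0.4=0.05600, 0.29·0.6667=0.1933, 0.43·0.375=0.1613. Summing gives P(red) = 0.48597.
P(Box 1 | red) = 0.07538 / 0.48597 = 0.155.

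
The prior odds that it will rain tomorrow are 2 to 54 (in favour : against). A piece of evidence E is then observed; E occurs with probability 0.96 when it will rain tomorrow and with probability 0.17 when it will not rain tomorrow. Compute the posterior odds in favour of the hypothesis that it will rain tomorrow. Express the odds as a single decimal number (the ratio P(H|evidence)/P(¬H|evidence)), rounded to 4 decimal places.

Prior odds = 2/54 = 0.037037. In log-odds, ln(0.037037) = -3.2958.
Add log likelihood ratio: ln(5.6471) = 1.7311.
Posterior log-odds = -1.5647, so posterior odds = exp(-1.5647) = 0.20915.

Posterior odds ≈ 0.2092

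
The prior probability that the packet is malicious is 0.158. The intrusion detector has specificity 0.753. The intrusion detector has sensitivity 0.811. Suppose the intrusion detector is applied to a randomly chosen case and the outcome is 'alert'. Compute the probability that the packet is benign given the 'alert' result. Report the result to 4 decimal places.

P(¬H | E) ≈ 0.6188

Let H be the event that the packet is malicious. P(H) = 0.158, so P(¬H) = 0.842. With E the 'alert' result, P(E|H) = 0.811 and P(E|¬H) = 0.247.
P(E) = 0.811·0.158 + 0.247·0.842 = 0.12814 + 0.20797 = 0.33611.
By Bayes' theorem, P(H|E) = 0.12814 / 0.33611 = 0.3812. Hence P(¬H|E) = 1 − 0.3812 = 0.6188.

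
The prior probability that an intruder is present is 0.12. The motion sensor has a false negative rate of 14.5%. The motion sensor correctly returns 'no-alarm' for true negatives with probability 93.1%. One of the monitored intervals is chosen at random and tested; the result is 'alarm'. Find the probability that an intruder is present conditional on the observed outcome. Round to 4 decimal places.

P(H | E) ≈ 0.6282

Let H be the event that an intruder is present. P(H) = 0.12, so P(¬H) = 0.88. With E the 'alarm' result, P(E|H) = 0.855 and P(E|¬H) = 0.069.
P(E) = 0.855·0.12 + 0.069·0.88 = 0.10260 + 0.060720 = 0.16332.
By Bayes' theorem, P(H|E) = 0.10260 / 0.16332 = 0.6282.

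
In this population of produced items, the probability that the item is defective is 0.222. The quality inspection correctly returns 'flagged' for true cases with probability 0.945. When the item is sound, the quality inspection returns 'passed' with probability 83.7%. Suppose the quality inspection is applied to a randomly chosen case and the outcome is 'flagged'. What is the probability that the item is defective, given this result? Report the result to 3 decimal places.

P(H | E) ≈ 0.623

Let H be the event that the item is defective. P(H) = 0.222, so P(¬H) = 0.778. With E the 'flagged' result, P(E|H) = 0.945 and P(E|¬H) = 0.163.
P(E) = 0.945·0.222 + 0.163·0.778 = 0.20979 + 0.12681 = 0.33660.
By Bayes' theorem, P(H|E) = 0.20979 / 0.33660 = 0.623.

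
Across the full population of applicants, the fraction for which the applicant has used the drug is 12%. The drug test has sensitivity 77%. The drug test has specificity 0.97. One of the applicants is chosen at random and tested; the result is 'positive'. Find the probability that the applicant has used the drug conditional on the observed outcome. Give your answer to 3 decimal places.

P(H | E) ≈ 0.778

Let H be the event that the applicant has used the drug. P(H) = 0.12, so P(¬H) = 0.88. With E the 'positive' result, P(E|H) = 0.77 and P(E|¬H) = 0.03.
P(E) = 0.77·0.12 + 0.03·0.88 = 0.092400 + 0.026400 = 0.11880.
By Bayes' theorem, P(H|E) = 0.092400 / 0.11880 = 0.778.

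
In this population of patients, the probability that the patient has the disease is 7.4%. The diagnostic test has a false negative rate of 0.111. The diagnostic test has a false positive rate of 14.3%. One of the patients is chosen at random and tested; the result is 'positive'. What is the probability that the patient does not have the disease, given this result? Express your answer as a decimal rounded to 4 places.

P(¬H | E) ≈ 0.6681

Write H for 'the patient has the disease'. Prior odds H:¬H = 0.074/0.926 = 0.079914. For the 'positive' outcome, the likelihood ratio is 0.889/0.143 = 6.2168.
Posterior odds = 0.079914 × 6.2168 = 0.49681, so P(H|E) = 0.49681/(1+0.49681) = 0.3319. Then P(¬H|E) = 1 − 0.3319 = 0.6681.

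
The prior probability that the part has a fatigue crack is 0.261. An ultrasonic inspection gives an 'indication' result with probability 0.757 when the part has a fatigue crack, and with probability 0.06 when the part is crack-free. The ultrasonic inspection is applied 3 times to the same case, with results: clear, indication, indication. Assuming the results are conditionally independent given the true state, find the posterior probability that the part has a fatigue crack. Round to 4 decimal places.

With H the event that the part has a fatigue crack, the joint likelihood of the observed sequence is P(data|H) = 0.243·0.757·0.757 = 0.13925 and P(data|¬H) = 0.94·0.06·0.06 = 0.0033840.
Bayes: P(H|data) = 0.261·0.13925 / (0.261·0.13925 + 0.739·0.0033840) = 0.036344/0.038845 = 0.9356.

Posterior P(H) ≈ 0.9356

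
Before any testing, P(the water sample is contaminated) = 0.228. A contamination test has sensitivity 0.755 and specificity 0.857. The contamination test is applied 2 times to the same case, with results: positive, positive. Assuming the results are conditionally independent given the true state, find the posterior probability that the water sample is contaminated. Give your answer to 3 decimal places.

Posterior P(H) ≈ 0.892

Let H be the event that the water sample is contaminated; start with P(H) = 0.228. P('positive'|H) = 0.755, P('positive'|¬H) = 0.143.
Update on result 1 ('positive'): P(H) ← 0.755·0.2280 / (0.755·0.2280 + 0.143·0.7720) = 0.17214/0.28254 = 0.6093.
Update on result 2 ('positive'): P(H) ← 0.755·0.6093 / (0.755·0.6093 + 0.143·0.3907) = 0.46000/0.51587 = 0.8917.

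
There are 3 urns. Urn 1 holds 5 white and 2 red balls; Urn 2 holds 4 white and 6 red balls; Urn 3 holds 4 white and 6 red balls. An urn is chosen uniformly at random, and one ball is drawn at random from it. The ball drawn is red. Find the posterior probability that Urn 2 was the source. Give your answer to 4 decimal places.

Posterior probability ≈ 0.4038

Tabulate prior·likelihood by source: [1] prior 0.333333, lik 0.2857, product 0.09524; [2] prior 0.333333, lik 0.6, product 0.2000; [3] prior 0.333333, lik 0.6, product 0.2000.
Normalizing constant = 0.49524; the posterior for Urn 2 is its product over the sum, 0.2000/0.49524 = 0.4038.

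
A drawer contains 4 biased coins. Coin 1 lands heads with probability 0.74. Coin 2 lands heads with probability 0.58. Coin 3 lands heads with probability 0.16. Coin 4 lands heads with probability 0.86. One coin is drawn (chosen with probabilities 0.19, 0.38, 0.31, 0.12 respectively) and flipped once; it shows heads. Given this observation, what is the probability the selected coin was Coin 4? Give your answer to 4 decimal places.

Posterior probability ≈ 0.2009

P(heads|C1) = 0.74; P(heads|C2) = 0.58; P(heads|C3) = 0.16; P(heads|C4) = 0.86.
Prior × likelihood for each source: 0.19·0.74=0.1406, 0.38·0.58=0.2204, 0.31·0.16=0.04960, 0.12·0.86=0.1032. Summing gives P(heads) = 0.51380.
P(Coin 4 | heads) = 0.1032 / 0.51380 = 0.2009.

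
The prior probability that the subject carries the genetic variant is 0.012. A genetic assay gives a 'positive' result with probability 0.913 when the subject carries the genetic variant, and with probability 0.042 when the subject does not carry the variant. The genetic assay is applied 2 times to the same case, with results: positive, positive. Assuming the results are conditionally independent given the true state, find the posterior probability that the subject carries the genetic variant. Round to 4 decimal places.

Let H be the event that the subject carries the genetic variant; start with P(H) = 0.012. P('positive'|H) = 0.913, P('positive'|¬H) = 0.042.
Update on result 1 ('positive'): P(H) ← 0.913·0.0120 / (0.913·0.0120 + 0.042·0.9880) = 0.010956/0.052452 = 0.2089.
Update on result 2 ('positive'): P(H) ← 0.913·0.2089 / (0.913·0.2089 + 0.042·0.7911) = 0.19070/0.22393 = 0.8516.

Posterior P(H) ≈ 0.8516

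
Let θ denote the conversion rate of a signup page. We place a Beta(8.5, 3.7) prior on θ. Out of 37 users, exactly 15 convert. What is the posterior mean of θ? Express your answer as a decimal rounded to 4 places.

Posterior mean ≈ 0.4776

Observing 15 successes and 22 failures updates Beta(8.5, 3.7) by adding the success and failure counts to the two shape parameters: α = 8.5+15 = 23.5, β = 3.7+22 = 25.7.
Posterior mean = α/(α+β) = 23.5/49.2 = 0.4776.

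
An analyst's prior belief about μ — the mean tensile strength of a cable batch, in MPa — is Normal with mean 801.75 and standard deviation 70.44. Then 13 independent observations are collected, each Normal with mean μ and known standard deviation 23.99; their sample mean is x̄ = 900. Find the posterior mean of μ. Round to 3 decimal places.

Posterior mean ≈ 899.131

Prior precision 1/τ₀² = 1/70.44² = 0.00020154; data precision n/σ² = 13/23.99² = 0.0225883.
Posterior precision = 0.00020154 + 0.0225883 = 0.0227898.
Posterior mean = (0.00020154·801.75 + 0.0225883·900) / 0.0227898 = 899.131.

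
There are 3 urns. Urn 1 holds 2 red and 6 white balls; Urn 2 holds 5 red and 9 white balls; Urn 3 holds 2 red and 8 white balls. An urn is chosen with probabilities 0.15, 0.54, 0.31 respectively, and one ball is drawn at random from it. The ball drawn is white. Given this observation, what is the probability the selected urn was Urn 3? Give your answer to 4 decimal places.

Posterior probability ≈ 0.3505

P(white|Urn 1) = 0.75; P(white|Urn 2) = 0.6429; P(white|Urn 3) = 0.8.
Prior × likelihood for each source: 0.15·0.75=0.1125, 0.54·0.6429=0.3471, 0.31·0.8=0.2480. Summing gives P(white) = 0.70764.
P(Urn 3 | white) = 0.2480 / 0.70764 = 0.3505.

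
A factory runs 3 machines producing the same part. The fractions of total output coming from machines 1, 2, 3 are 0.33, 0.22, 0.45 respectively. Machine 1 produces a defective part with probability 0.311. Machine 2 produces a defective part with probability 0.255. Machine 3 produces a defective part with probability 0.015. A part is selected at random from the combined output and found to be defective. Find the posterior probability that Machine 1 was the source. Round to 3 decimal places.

Posterior probability ≈ 0.620

P(defective|M1) = 0.311; P(defective|M2) = 0.255; P(defective|M3) = 0.015.
Prior × likelihood for each source: 0.33·0.311=0.1026, 0.22·0.255=0.05610, 0.45·0.015=0.006750. Summing gives P(defective) = 0.16548.
P(Machine 1 | defective) = 0.1026 / 0.16548 = 0.620.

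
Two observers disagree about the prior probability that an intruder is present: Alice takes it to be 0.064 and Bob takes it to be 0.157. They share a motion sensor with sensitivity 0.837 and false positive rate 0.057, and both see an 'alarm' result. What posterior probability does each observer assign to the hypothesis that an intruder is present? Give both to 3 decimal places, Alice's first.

P('+'|H) = 0.837, P('+'|¬H) = 0.057.
Alice: numerator 0.837·0.064 = 0.053568; evidence = 0.053568+0.057·0.936 = 0.10692; posterior = 0.501.
Bob: numerator 0.837·0.157 = 0.13141; evidence = 0.13141+0.057·0.843 = 0.17946; posterior = 0.732.

Alice: 0.501; Bob: 0.732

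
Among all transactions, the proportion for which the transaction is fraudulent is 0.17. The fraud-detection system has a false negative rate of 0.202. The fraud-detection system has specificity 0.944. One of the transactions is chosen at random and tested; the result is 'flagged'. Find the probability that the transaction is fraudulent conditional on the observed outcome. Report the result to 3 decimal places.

P(H | E) ≈ 0.745

Write H for 'the transaction is fraudulent'. Prior odds H:¬H = 0.17/0.83 = 0.20482. For the 'flagged' outcome, the likelihood ratio is 0.798/0.056 = 14.250.
Posterior odds = 0.20482 × 14.250 = 2.9187, so P(H|E) = 2.9187/(1+2.9187) = 0.745.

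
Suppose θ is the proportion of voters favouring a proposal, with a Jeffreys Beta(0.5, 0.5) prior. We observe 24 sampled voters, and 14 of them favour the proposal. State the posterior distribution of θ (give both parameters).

The binomial likelihood is conjugate to the Beta prior: with 14 successes and 10 failures, the posterior is Beta(0.5+14, 0.5+10) = Beta(14.5, 10.5).

Posterior: Beta(14.5, 10.5)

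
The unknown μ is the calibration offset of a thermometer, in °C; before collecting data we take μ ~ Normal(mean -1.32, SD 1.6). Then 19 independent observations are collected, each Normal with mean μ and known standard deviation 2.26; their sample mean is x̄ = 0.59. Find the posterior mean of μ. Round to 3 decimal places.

Posterior mean ≈ 0.408

Prior precision 1/τ₀² = 1/1.6² = 0.390625; data precision n/σ² = 19/2.26² = 3.71995.
Posterior precision = 0.390625 + 3.71995 = 4.11057.
Posterior mean = (0.390625·-1.32 + 3.71995·0.59) / 4.11057 = 0.408.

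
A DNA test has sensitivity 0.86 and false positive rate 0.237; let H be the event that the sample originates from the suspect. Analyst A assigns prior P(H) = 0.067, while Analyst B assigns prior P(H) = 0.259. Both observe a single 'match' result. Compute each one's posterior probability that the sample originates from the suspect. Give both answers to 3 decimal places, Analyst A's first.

Analyst A: 0.207; Analyst B: 0.559

P('+'|H) = 0.86, P('+'|¬H) = 0.237.
Analyst A: numerator 0.86·0.067 = 0.057620; evidence = 0.057620+0.237·0.933 = 0.27874; posterior = 0.207.
Analyst B: numerator 0.86·0.259 = 0.22274; evidence = 0.22274+0.237·0.741 = 0.39836; posterior = 0.559.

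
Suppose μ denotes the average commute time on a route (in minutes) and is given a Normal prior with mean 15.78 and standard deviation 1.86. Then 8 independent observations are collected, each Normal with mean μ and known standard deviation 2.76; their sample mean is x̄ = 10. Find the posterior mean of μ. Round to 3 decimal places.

Prior precision 1/τ₀² = 1/1.86² = 0.289051; data precision n/σ² = 8/2.76² = 1.05020.
Posterior precision = 0.289051 + 1.05020 = 1.33925.
Posterior mean = (0.289051·15.78 + 1.05020·10) / 1.33925 = 11.247.

Posterior mean ≈ 11.247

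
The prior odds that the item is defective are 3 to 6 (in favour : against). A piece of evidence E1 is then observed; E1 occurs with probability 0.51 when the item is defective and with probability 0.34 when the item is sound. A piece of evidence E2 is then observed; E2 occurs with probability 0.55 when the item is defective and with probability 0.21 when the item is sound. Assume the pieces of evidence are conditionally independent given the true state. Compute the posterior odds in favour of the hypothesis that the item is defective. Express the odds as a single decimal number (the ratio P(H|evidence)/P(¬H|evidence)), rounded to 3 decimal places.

Prior odds = 3/6 = 0.50000. In log-odds, ln(0.50000) = -0.69315.
Add log likelihood ratios: ln(1.5000) + ln(2.6190) = 1.3683.
Posterior log-odds = 0.67513, so posterior odds = exp(0.67513) = 1.9643.

Posterior odds ≈ 1.964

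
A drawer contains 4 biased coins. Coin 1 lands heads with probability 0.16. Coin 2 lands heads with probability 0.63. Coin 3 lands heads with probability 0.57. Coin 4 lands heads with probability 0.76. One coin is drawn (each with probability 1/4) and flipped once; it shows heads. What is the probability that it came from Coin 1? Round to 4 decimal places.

P(heads|C1) = 0.16; P(heads|C2) = 0.63; P(heads|C3) = 0.57; P(heads|C4) = 0.76.
Prior × likelihood for each source: 0.25·0.16=0.04000, 0.25·0.63=0.1575, 0.25·0.57=0.1425, 0.25·0.76=0.1900. Summing gives P(heads) = 0.53000.
P(Coin 1 | heads) = 0.04000 / 0.53000 = 0.0755.

Posterior probability ≈ 0.0755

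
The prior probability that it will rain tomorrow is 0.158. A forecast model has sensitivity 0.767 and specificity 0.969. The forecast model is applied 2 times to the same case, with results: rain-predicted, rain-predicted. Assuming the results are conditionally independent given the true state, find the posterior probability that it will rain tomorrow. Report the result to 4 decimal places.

With H the event that it will rain tomorrow, the joint likelihood of the observed sequence is P(data|H) = 0.767·0.767 = 0.58829 and P(data|¬H) = 0.031·0.031 = 0.00096100.
Bayes: P(H|data) = 0.158·0.58829 / (0.158·0.58829 + 0.842·0.00096100) = 0.092950/0.093759 = 0.9914.

Posterior P(H) ≈ 0.9914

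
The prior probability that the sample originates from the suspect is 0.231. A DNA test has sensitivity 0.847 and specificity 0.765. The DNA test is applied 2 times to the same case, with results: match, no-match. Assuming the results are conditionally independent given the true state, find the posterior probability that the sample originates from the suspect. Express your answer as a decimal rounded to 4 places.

Let H be the event that the sample originates from the suspect; start with P(H) = 0.231. P('match'|H) = 0.847, P('match'|¬H) = 0.235.
Update on result 1 ('match'): P(H) ← 0.847·0.2310 / (0.847·0.2310 + 0.235·0.7690) = 0.19566/0.37637 = 0.5199.
Update on result 2 ('no-match'): P(H) ← 0.153·0.5199 / (0.153·0.5199 + 0.765·0.4801) = 0.079537/0.44685 = 0.1780.

Posterior P(H) ≈ 0.1780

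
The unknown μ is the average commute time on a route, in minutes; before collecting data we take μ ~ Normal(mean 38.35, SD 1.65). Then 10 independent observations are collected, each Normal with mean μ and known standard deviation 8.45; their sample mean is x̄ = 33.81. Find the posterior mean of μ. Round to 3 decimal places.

Posterior mean ≈ 37.097

Prior precision 1/τ₀² = 1/1.65² = 0.367309; data precision n/σ² = 10/8.45² = 0.140051.
Posterior precision = 0.367309 + 0.140051 = 0.507361.
Posterior mean = (0.367309·38.35 + 0.140051·33.81) / 0.507361 = 37.097.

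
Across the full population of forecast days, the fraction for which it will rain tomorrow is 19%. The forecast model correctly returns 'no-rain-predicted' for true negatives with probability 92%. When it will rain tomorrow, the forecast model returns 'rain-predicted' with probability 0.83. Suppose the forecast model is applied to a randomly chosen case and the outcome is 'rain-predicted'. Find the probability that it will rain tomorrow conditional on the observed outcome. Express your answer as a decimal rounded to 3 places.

P(H | E) ≈ 0.709

Write H for 'it will rain tomorrow'. Prior odds H:¬H = 0.19/0.81 = 0.23457. For the 'rain-predicted' outcome, the likelihood ratio is 0.83/0.08 = 10.375.
Posterior odds = 0.23457 × 10.375 = 2.4336, so P(H|E) = 2.4336/(1+2.4336) = 0.709.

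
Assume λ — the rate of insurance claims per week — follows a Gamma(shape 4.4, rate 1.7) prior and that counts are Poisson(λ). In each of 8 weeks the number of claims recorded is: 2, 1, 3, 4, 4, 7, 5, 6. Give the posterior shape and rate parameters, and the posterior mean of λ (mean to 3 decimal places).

Posterior: Gamma(shape=36.4, rate=9.7); mean ≈ 3.753

The Poisson likelihood adds the total count to the shape and the number of exposure periods to the rate. Here ∑xᵢ = 32 and n = 8, so shape 4.4→36.4 and rate 1.7→9.7.
E[λ | data] = 36.4/9.7 = 3.753.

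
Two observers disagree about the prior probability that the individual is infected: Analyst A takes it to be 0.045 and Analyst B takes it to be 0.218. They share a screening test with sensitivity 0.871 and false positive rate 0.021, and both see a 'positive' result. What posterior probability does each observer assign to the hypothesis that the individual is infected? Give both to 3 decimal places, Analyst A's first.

Analyst A: 0.662; Analyst B: 0.920

P('+'|H) = 0.871, P('+'|¬H) = 0.021.
Analyst A: numerator 0.871·0.045 = 0.039195; evidence = 0.039195+0.021·0.955 = 0.059250; posterior = 0.662.
Analyst B: numerator 0.871·0.218 = 0.18988; evidence = 0.18988+0.021·0.782 = 0.20630; posterior = 0.920.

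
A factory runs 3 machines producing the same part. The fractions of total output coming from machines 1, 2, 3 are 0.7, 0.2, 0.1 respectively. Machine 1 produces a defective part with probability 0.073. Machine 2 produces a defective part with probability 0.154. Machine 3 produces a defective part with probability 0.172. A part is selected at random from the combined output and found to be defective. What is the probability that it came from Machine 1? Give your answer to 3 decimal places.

Posterior probability ≈ 0.516

Tabulate prior·likelihood by source: [1] prior 0.7, lik 0.073, product 0.05110; [2] prior 0.2, lik 0.154, product 0.03080; [3] prior 0.1, lik 0.172, product 0.01720.
Normalizing constant = 0.099100; the posterior for Machine 1 is its product over the sum, 0.05110/0.099100 = 0.516.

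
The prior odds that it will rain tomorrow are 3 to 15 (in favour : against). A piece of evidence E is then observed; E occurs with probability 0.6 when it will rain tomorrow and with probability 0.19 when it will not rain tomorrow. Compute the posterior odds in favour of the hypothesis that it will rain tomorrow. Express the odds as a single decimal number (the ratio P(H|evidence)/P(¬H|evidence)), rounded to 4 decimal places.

Posterior odds ≈ 0.6316

Prior odds = 3/15 = 0.20000. In log-odds, ln(0.20000) = -1.6094.
Add log likelihood ratio: ln(3.1579) = 1.1499.
Posterior log-odds = -0.45953, so posterior odds = exp(-0.45953) = 0.63158.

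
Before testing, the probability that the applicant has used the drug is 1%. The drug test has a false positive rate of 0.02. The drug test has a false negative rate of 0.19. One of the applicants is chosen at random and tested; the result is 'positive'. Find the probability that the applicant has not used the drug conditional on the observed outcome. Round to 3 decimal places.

P(¬H | E) ≈ 0.710

Write H for 'the applicant has used the drug'. Prior odds H:¬H = 0.01/0.99 = 0.010101. For the 'positive' outcome, the likelihood ratio is 0.81/0.02 = 40.500.
Posterior odds = 0.010101 × 40.500 = 0.40909, so P(H|E) = 0.40909/(1+0.40909) = 0.290. Then P(¬H|E) = 1 − 0.290 = 0.710.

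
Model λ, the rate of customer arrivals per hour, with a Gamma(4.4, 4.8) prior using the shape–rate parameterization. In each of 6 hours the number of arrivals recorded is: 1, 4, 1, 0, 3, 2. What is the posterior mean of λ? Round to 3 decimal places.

The Poisson likelihood adds the total count to the shape and the number of exposure periods to the rate. Here ∑xᵢ = 11 and n = 6, so shape 4.4→15.4 and rate 4.8→10.8.
E[λ | data] = 15.4/10.8 = 1.426.

Posterior mean ≈ 1.426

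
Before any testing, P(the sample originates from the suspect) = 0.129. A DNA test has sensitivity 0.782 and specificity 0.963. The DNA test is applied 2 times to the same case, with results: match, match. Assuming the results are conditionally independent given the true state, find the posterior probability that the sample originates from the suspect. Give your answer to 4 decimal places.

Let H be the event that the sample originates from the suspect; start with P(H) = 0.129. P('match'|H) = 0.782, P('match'|¬H) = 0.037.
Update on result 1 ('match'): P(H) ← 0.782·0.1290 / (0.782·0.1290 + 0.037·0.8710) = 0.10088/0.13311 = 0.7579.
Update on result 2 ('match'): P(H) ← 0.782·0.7579 / (0.782·0.7579 + 0.037·0.2421) = 0.59266/0.60162 = 0.9851.

Posterior P(H) ≈ 0.9851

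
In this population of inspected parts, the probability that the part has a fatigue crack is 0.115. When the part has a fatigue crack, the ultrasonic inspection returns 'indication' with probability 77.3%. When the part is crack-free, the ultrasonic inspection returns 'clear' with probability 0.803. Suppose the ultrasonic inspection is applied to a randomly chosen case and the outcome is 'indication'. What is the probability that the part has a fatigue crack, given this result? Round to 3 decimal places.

Let H be the event that the part has a fatigue crack. P(H) = 0.115, so P(¬H) = 0.885. With E the 'indication' result, P(E|H) = 0.773 and P(E|¬H) = 0.197.
P(E) = 0.773·0.115 + 0.197·0.885 = 0.088895 + 0.17434 = 0.26324.
By Bayes' theorem, P(H|E) = 0.088895 / 0.26324 = 0.338.

P(H | E) ≈ 0.338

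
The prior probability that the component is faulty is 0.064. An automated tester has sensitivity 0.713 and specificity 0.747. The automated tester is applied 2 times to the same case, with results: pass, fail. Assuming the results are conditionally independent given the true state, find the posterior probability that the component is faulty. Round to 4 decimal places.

Posterior P(H) ≈ 0.0689

With H the event that the component is faulty, the joint likelihood of the observed sequence is P(data|H) = 0.287·0.713 = 0.20463 and P(data|¬H) = 0.747·0.253 = 0.18899.
Bayes: P(H|data) = 0.064·0.20463 / (0.064·0.20463 + 0.936·0.18899) = 0.013096/0.18999 = 0.0689.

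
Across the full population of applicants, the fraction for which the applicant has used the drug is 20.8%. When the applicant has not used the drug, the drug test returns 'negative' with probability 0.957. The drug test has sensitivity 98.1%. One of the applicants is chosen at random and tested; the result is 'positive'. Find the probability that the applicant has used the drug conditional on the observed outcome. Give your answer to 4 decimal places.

P(H | E) ≈ 0.8570

Let H be the event that the applicant has used the drug. P(H) = 0.208, so P(¬H) = 0.792. With E the 'positive' result, P(E|H) = 0.981 and P(E|¬H) = 0.043.
P(E) = 0.981·0.208 + 0.043·0.792 = 0.20405 + 0.034056 = 0.23810.
By Bayes' theorem, P(H|E) = 0.20405 / 0.23810 = 0.8570.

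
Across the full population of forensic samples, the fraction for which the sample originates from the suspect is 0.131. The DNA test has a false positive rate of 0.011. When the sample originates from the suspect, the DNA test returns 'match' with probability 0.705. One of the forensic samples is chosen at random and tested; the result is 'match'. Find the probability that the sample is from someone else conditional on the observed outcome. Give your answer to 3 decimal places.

P(¬H | E) ≈ 0.094

Let H be the event that the sample originates from the suspect. P(H) = 0.131, so P(¬H) = 0.869. With E the 'match' result, P(E|H) = 0.705 and P(E|¬H) = 0.011.
P(E) = 0.705·0.131 + 0.011·0.869 = 0.092355 + 0.0095590 = 0.10191.
By Bayes' theorem, P(H|E) = 0.092355 / 0.10191 = 0.906. Hence P(¬H|E) = 1 − 0.906 = 0.094.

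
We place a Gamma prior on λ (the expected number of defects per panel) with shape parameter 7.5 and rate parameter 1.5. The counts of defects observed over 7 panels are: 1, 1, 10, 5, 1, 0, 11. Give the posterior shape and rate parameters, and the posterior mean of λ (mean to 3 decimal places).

Total count ∑xᵢ = 29 over n = 7 panels.
Gamma is conjugate to the Poisson likelihood: posterior is Gamma(shape = 7.5+29 = 36.5, rate = 1.5+7 = 8.5).
Posterior mean = shape/rate = 36.5/8.5 = 4.294.

Posterior: Gamma(shape=36.5, rate=8.5); mean ≈ 4.294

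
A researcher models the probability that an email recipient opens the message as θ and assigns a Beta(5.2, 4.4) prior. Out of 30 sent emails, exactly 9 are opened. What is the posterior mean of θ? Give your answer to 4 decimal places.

Posterior mean ≈ 0.3586

The binomial likelihood is conjugate to the Beta prior: with 9 successes and 21 failures, the posterior is Beta(5.2+9, 4.4+21) = Beta(14.2, 25.4).
E[θ | data] = 14.2/(14.2+25.4) = 0.3586.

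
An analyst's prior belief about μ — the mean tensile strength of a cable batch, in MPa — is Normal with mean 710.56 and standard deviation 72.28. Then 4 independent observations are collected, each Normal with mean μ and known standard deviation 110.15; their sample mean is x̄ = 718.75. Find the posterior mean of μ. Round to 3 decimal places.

Posterior mean ≈ 715.742

With known σ, the Normal prior is conjugate. Weight on the data is w = (n/σ²)/(n/σ² + 1/τ₀²) = 0.00032968/(0.00032968+0.00019141) = 0.63267.
Posterior mean = w·x̄ + (1−w)·μ₀ = 0.63267·718.75 + 0.36733·710.56 = 715.742.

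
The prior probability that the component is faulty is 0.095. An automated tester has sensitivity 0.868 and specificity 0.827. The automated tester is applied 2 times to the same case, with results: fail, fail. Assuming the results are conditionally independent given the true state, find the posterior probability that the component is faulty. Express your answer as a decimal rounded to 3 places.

Posterior P(H) ≈ 0.725

Let H be the event that the component is faulty; start with P(H) = 0.095. P('fail'|H) = 0.868, P('fail'|¬H) = 0.173.
Update on result 1 ('fail'): P(H) ← 0.868·0.0950 / (0.868·0.0950 + 0.173·0.9050) = 0.082460/0.23902 = 0.3450.
Update on result 2 ('fail'): P(H) ← 0.868·0.3450 / (0.868·0.3450 + 0.173·0.6550) = 0.29945/0.41276 = 0.7255.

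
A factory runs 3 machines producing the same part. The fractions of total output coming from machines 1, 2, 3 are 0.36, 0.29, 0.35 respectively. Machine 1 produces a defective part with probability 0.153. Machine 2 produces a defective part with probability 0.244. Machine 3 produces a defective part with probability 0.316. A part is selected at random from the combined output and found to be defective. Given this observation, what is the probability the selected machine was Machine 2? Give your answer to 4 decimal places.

Tabulate prior·likelihood by source: [1] prior 0.36, lik 0.153, product 0.05508; [2] prior 0.29, lik 0.244, product 0.07076; [3] prior 0.35, lik 0.316, product 0.1106.
Normalizing constant = 0.23644; the posterior for Machine 2 is its product over the sum, 0.07076/0.23644 = 0.2993.

Posterior probability ≈ 0.2993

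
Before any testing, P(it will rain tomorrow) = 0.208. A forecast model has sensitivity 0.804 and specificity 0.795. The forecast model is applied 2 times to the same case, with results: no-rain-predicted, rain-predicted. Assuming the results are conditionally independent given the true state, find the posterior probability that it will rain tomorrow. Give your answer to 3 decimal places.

Posterior P(H) ≈ 0.203

With H the event that it will rain tomorrow, the joint likelihood of the observed sequence is P(data|H) = 0.196·0.804 = 0.15758 and P(data|¬H) = 0.795·0.205 = 0.16298.
Bayes: P(H|data) = 0.208·0.15758 / (0.208·0.15758 + 0.792·0.16298) = 0.032777/0.16185 = 0.2025.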